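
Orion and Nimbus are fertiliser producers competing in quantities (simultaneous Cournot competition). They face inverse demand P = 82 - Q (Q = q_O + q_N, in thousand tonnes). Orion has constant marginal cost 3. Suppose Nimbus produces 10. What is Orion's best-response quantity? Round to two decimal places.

With the rival's output fixed at 10, Orion's profit is π_O = (82 - 10 - q_O)q_O - (3q_O) = (72 - q_O)q_O - (3q_O).
∂π_O/∂q_O = 69 - 2q_O = 0, so q_O = 69/2.

34.50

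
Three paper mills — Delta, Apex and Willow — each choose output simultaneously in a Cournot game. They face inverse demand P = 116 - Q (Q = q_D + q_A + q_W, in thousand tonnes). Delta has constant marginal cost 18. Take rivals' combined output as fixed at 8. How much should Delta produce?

With rivals' combined output fixed at 8, Delta's profit is π_D = (116 - 8 - q_D)q_D - (18q_D) = (108 - q_D)q_D - (18q_D).
∂π_D/∂q_D = 90 - 2q_D = 0, so q_D = 45.

45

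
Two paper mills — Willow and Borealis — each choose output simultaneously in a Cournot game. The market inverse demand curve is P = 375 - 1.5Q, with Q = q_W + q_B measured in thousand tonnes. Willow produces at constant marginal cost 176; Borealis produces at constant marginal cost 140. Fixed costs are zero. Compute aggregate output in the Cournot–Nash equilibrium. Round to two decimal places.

Willow's profit: π_W = (375 - 1.5Q)q_W - (176q_W). Setting ∂π_W/∂q_W = 0: 199 - 3q_W - (3/2)(q_B) = 0.
Borealis's first-order condition: 235 - 3q_B - (3/2)(q_W) = 0.
Best responses: q_W = (199 - (3/2)q_B)/3, q_B = (235 - (3/2)q_W)/3.
Substituting one into the other gives q_W = 326/9 and q_B = 542/9.
Total output Q = 326/9 + 542/9 = 868/9.

96.44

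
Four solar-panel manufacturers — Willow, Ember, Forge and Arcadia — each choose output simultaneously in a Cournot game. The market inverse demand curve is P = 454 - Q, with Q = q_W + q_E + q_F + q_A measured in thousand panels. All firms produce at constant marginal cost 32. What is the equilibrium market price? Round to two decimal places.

116.40

Each firm earns π_i = (454 - Q)q_i - 32q_i.
First-order condition (treating rivals' output as given): 422 - 2q_i - Σ_{j≠i} q_j = 0.
By symmetry each firm produces the same amount; substituting Σ_{j≠i} q_j = 3q_i yields q_i = 422/5.
Total output Q = 1688/5, so price P = 454 - 1688/5 = 582/5.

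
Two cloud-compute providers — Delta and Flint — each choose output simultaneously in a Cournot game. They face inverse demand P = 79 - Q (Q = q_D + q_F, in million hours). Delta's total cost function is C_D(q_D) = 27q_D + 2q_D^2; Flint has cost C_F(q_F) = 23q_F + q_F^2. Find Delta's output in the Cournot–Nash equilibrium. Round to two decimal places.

Delta's profit: π_D = (79 - Q)q_D - (27q_D + 2q_D²). Setting ∂π_D/∂q_D = 0: 52 - 6q_D - (q_F) = 0.
Flint's profit: π_F = (79 - Q)q_F - (23q_F + q_F²). Setting ∂π_F/∂q_F = 0: 56 - 4q_F - (q_D) = 0.
Rearranging gives the reaction functions q_D = (52 - q_F)/6 and q_F = (56 - q_D)/4.
Solving the pair: q_D = 152/23, q_F = 284/23.

6.61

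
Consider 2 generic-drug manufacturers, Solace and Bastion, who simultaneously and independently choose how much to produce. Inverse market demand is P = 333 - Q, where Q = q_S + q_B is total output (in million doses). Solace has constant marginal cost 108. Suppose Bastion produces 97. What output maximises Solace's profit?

64

With the rival's output fixed at 97, Solace's profit is π_S = (333 - 97 - q_S)q_S - (108q_S) = (236 - q_S)q_S - (108q_S).
∂π_S/∂q_S = 128 - 2q_S = 0, so q_S = 64.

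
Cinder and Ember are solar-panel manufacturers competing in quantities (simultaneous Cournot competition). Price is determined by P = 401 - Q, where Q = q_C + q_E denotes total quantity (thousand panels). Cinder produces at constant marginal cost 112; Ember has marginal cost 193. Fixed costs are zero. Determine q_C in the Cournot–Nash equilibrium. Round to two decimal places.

Cinder's profit: π_C = (401 - Q)q_C - (112q_C). Setting ∂π_C/∂q_C = 0: 289 - 2q_C - (q_E) = 0.
Ember's profit: π_E = (401 - Q)q_E - (193q_E). Setting ∂π_E/∂q_E = 0: 208 - 2q_E - (q_C) = 0.
Best responses: q_C = (289 - q_E)/2, q_E = (208 - q_C)/2.
Substituting one into the other gives q_C = 370/3 and q_E = 127/3.

123.33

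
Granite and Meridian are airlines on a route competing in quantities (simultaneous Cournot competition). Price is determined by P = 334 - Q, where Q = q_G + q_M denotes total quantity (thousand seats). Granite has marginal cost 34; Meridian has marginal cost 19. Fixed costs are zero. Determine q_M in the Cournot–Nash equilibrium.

110

Granite's profit: π_G = (334 - Q)q_G - (34q_G). Setting ∂π_G/∂q_G = 0: 300 - 2q_G - (q_M) = 0.
Meridian's first-order condition: 315 - 2q_M - (q_G) = 0.
So q_G = (300 - q_M)/2 and q_M = (315 - q_G)/2.
Solving the pair: q_G = 95, q_M = 110.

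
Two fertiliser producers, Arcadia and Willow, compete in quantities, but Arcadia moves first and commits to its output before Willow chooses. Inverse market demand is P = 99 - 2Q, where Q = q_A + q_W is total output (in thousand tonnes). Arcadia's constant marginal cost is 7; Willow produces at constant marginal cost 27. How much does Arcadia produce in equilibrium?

Solve by backward induction. Given q_A, the follower Willow maximises π_W = (99 - 2q_A - 2q_W)q_W - 27q_W.
Follower FOC: 72 - 2q_A - 4q_W = 0, so q_W(q_A) = (72 - 2q_A)/4.
The leader anticipates this reaction. Substituting into P = 99 - 2Q gives P = 63 - q_A, so π_A = (63 - q_A)q_A - 7q_A.
The leader's first-order condition 56 - 2q_A = 0 yields q_A = 28.
Then q_W = (72 - 2·28)/4 = 4.

28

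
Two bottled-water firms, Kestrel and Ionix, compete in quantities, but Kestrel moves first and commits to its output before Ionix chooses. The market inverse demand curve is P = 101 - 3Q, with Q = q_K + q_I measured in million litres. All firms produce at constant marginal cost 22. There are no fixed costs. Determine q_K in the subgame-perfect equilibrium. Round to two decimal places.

The follower Ionix best-responds to any q_K: π_I = (101 - 3Q)q_I - 22q_I.
Setting the follower's marginal profit to zero, 79 - 3q_K - 6q_I = 0, i.e. q_I = (79 - 3q_K)/6.
The leader anticipates this reaction. Substituting into P = 101 - 3Q gives P = 123/2 - (3/2)q_K, so π_K = (123/2 - (3/2)q_K)q_K - 22q_K.
Maximising: ∂π_K/∂q_K = 79/2 - 3q_K = 0, giving q_K = 79/6.
Then q_I = (79 - 3·(79/6))/6 = 79/12.

13.17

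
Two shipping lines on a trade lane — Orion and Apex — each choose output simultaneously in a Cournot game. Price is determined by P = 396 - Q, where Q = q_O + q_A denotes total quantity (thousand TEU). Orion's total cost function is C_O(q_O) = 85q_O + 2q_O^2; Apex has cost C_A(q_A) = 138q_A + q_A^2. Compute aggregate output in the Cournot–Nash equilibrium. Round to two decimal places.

Orion's profit: π_O = (396 - Q)q_O - (85q_O + 2q_O²). Setting ∂π_O/∂q_O = 0: 311 - 6q_O - (q_A) = 0.
Apex's first-order condition: 258 - 4q_A - (q_O) = 0.
So q_O = (311 - q_A)/6 and q_A = (258 - q_O)/4.
Solving the pair: q_O = 986/23, q_A = 1237/23.
Total output Q = 986/23 + 1237/23 = 96.6522.

96.65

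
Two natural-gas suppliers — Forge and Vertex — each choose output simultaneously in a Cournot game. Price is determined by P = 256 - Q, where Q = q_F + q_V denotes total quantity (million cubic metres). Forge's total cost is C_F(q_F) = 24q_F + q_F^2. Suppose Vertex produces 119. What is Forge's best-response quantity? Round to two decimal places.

28.25

With the rival's output fixed at 119, Forge's profit is π_F = (256 - 119 - q_F)q_F - (24q_F + q_F²) = (137 - q_F)q_F - (24q_F + q_F²).
∂π_F/∂q_F = 113 - 4q_F = 0, so q_F = 113/4.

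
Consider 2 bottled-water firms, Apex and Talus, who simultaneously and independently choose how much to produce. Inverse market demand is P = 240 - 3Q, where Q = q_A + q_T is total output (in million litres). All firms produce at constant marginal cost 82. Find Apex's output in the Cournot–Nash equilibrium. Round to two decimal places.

17.56

A representative firm's profit is π_i = q_i(240 - 3Q) - 82q_i.
First-order condition (treating rivals' output as given): 158 - 6q_i - 3q_j = 0.
With identical firms every q_j equals q_i, so q_j = q_i and 158 = 9q_i, giving q_i = 158/9.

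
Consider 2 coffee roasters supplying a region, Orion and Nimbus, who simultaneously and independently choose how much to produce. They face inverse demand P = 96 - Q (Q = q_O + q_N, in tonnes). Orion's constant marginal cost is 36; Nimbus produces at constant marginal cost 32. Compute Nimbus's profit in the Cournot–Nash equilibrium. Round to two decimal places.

Orion's profit: π_O = (96 - Q)q_O - (36q_O). Setting ∂π_O/∂q_O = 0: 60 - 2q_O - (q_N) = 0.
Nimbus's profit: π_N = (96 - Q)q_N - (32q_N). Setting ∂π_N/∂q_N = 0: 64 - 2q_N - (q_O) = 0.
Best responses: q_O = (60 - q_N)/2, q_N = (64 - q_O)/2.
Substituting one into the other gives q_O = 56/3 and q_N = 68/3.
Price P = 96 - 124/3 = 164/3.
Nimbus's profit: (164/3 - 32)·(68/3) = 513.7778.

513.78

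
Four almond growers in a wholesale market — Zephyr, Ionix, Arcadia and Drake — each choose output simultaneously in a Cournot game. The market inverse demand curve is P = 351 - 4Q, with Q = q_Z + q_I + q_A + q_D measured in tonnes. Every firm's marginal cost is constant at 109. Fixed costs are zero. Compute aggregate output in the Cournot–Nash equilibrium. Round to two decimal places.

48.40

Each firm earns π_i = (351 - 4Q)q_i - 109q_i.
Setting ∂π_i/∂q_i = 0 with rivals' quantities fixed: 242 - 8q_i - 4·Σ_{j≠i} q_j = 0.
By symmetry each firm produces the same amount; substituting Σ_{j≠i} q_j = 3q_i yields q_i = 242/20 = 121/10.
Total output Q = 121/10 + 121/10 + 121/10 + 121/10 = 242/5.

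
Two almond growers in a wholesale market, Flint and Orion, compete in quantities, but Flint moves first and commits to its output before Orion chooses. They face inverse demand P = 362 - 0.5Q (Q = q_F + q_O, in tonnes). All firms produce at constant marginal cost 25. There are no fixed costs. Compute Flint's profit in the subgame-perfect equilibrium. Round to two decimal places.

Solve by backward induction. Given q_F, the follower Orion maximises π_O = (362 - (1/2)q_F - (1/2)q_O)q_O - 25q_O.
Follower FOC: 337 - (1/2)q_F - q_O = 0, so q_O(q_F) = (337 - (1/2)q_F).
Flint substitutes q_O(q_F) into its own profit: π_F = q_F(362 - (1/2)q_F - (337 - (1/2)q_F)/2) - 25q_F = (387/2 - (1/4)q_F)q_F - 25q_F.
Maximising: ∂π_F/∂q_F = 337/2 - (1/2)q_F = 0, giving q_F = 337.
Then q_O = (337 - (1/2)·337) = 337/2.
Price P = 362 - (1/2)·(1011/2) = 437/4.
Flint's profit: (437/4 - 25)·337 = 28392.2500.

28392.25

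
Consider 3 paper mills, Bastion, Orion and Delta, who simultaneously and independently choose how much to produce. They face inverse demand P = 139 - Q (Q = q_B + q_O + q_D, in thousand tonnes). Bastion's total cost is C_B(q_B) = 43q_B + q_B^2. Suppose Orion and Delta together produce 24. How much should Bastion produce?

With rivals' combined output fixed at 24, Bastion's profit is π_B = (139 - 24 - q_B)q_B - (43q_B + q_B²) = (115 - q_B)q_B - (43q_B + q_B²).
∂π_B/∂q_B = 72 - 4q_B = 0, so q_B = 18.

18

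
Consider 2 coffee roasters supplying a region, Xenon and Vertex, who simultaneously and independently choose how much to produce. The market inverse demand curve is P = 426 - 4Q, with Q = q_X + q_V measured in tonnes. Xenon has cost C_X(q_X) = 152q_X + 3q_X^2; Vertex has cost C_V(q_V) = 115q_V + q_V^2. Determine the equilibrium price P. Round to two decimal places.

272.65

Xenon's profit: π_X = (426 - 4Q)q_X - (152q_X + 3q_X²). Setting ∂π_X/∂q_X = 0: 274 - 14q_X - 4(q_V) = 0.
Vertex's first-order condition: 311 - 10q_V - 4(q_X) = 0.
So q_X = (274 - 4q_V)/14 and q_V = (311 - 4q_X)/10.
Substituting one into the other gives q_X = 374/31 and q_V = 1629/62.
Total output Q = 38.3387, so price P = 426 - 4·38.3387 = 272.6452.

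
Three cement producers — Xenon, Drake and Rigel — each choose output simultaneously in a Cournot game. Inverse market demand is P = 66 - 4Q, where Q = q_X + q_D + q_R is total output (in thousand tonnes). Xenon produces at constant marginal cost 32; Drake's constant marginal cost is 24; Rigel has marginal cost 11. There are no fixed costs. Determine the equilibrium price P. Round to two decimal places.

33.25

Xenon's profit: π_X = (66 - 4Q)q_X - (32q_X). Setting ∂π_X/∂q_X = 0: 34 - 8q_X - 4(q_D + q_R) = 0.
Drake's profit: π_D = (66 - 4Q)q_D - (24q_D). Setting ∂π_D/∂q_D = 0: 42 - 8q_D - 4(q_X + q_R) = 0.
Rigel's first-order condition: 55 - 8q_R - 4(q_X + q_D) = 0.
Adding the 3 conditions: 131 − 8Q − 8Q = 0, i.e. Q = 131/16.
Back-substituting: q_X = (34 − 131/4)/4 = 5/16, q_D = (42 − 131/4)/4 = 37/16, q_R = (55 − 131/4)/4 = 89/16.
Total output Q = 131/16, so price P = 66 - 4·(131/16) = 133/4.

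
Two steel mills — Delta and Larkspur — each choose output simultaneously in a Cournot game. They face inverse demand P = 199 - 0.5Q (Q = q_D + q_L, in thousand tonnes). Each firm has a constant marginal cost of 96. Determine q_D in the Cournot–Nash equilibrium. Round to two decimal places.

68.67

A representative firm's profit is π_i = q_i(199 - 0.5Q) - 96q_i.
Setting ∂π_i/∂q_i = 0 with rivals' quantities fixed: 103 - q_i - (1/2)q_j = 0.
By symmetry each firm produces the same amount; substituting q_j = q_i yields q_i = 103/(3/2) = 206/3.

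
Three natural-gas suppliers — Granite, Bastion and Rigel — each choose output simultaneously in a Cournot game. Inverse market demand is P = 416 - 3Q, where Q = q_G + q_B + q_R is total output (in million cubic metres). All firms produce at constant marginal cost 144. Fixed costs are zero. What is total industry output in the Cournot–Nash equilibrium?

Each firm earns π_i = (416 - 3Q)q_i - 144q_i.
Setting ∂π_i/∂q_i = 0 with rivals' quantities fixed: 272 - 6q_i - 3·Σ_{j≠i} q_j = 0.
By symmetry each firm produces the same amount; substituting Σ_{j≠i} q_j = 2q_i yields q_i = 272/12 = 68/3.
Total output Q = 68/3 + 68/3 + 68/3 = 68.

68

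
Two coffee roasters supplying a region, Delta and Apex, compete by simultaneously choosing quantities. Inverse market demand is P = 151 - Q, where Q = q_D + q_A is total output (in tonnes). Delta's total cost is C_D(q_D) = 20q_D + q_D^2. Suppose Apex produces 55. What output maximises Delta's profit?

19

With the rival's output fixed at 55, Delta's profit is π_D = (151 - 55 - q_D)q_D - (20q_D + q_D²) = (96 - q_D)q_D - (20q_D + q_D²).
∂π_D/∂q_D = 76 - 4q_D = 0, so q_D = 19.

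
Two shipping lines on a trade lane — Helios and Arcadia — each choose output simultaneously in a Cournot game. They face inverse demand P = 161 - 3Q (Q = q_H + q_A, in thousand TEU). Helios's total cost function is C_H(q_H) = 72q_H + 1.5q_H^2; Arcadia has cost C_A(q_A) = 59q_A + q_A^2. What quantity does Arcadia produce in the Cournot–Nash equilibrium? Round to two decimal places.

Helios's profit: π_H = (161 - 3Q)q_H - (72q_H + (3/2)q_H²). Setting ∂π_H/∂q_H = 0: 89 - 9q_H - 3(q_A) = 0.
Arcadia's profit: π_A = (161 - 3Q)q_A - (59q_A + q_A²). Setting ∂π_A/∂q_A = 0: 102 - 8q_A - 3(q_H) = 0.
Best responses: q_H = (89 - 3q_A)/9, q_A = (102 - 3q_H)/8.
Substituting one into the other gives q_H = 58/9 and q_A = 31/3.

10.33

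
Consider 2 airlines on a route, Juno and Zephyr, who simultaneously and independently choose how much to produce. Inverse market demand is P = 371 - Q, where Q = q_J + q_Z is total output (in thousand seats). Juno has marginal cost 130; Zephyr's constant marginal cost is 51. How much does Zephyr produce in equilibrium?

133

Juno's profit: π_J = (371 - Q)q_J - (130q_J). Setting ∂π_J/∂q_J = 0: 241 - 2q_J - (q_Z) = 0.
Zephyr's profit: π_Z = (371 - Q)q_Z - (51q_Z). Setting ∂π_Z/∂q_Z = 0: 320 - 2q_Z - (q_J) = 0.
So q_J = (241 - q_Z)/2 and q_Z = (320 - q_J)/2.
Substituting one into the other gives q_J = 54 and q_Z = 133.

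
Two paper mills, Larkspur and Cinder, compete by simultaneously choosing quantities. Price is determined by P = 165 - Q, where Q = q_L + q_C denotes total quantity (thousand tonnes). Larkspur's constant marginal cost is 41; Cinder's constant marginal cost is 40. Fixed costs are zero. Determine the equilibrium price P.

82

Larkspur's profit: π_L = (165 - Q)q_L - (41q_L). Setting ∂π_L/∂q_L = 0: 124 - 2q_L - (q_C) = 0.
Cinder's first-order condition: 125 - 2q_C - (q_L) = 0.
Rearranging gives the reaction functions q_L = (124 - q_C)/2 and q_C = (125 - q_L)/2.
Substituting one into the other gives q_L = 41 and q_C = 42.
Total output Q = 83, so price P = 165 - 83 = 82.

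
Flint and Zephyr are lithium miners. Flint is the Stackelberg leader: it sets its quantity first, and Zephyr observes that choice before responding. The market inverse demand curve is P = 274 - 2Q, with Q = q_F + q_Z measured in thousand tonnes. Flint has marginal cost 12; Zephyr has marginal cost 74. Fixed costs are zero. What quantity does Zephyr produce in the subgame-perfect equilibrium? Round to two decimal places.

Solve by backward induction. Given q_F, the follower Zephyr maximises π_Z = (274 - 2q_F - 2q_Z)q_Z - 74q_Z.
Follower FOC: 200 - 2q_F - 4q_Z = 0, so q_Z(q_F) = (200 - 2q_F)/4.
The leader anticipates this reaction. Substituting into P = 274 - 2Q gives P = 174 - q_F, so π_F = (174 - q_F)q_F - 12q_F.
Maximising: ∂π_F/∂q_F = 162 - 2q_F = 0, giving q_F = 81.
Then q_Z = (200 - 2·81)/4 = 19/2.

9.50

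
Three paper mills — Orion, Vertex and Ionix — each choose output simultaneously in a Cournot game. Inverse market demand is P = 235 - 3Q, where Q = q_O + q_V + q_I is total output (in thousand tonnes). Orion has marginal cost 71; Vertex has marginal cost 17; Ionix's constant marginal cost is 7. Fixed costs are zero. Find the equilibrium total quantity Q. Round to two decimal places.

Orion's profit: π_O = (235 - 3Q)q_O - (71q_O). Setting ∂π_O/∂q_O = 0: 164 - 6q_O - 3(q_V + q_I) = 0.
Vertex's first-order condition: 218 - 6q_V - 3(q_O + q_I) = 0.
Ionix's first-order condition: 228 - 6q_I - 3(q_O + q_V) = 0.
Summing all 3 equations gives 610 − 12Q = 0, hence Q = 305/6.
Back-substituting: q_O = (164 − 305/2)/3 = 23/6, q_V = (218 − 305/2)/3 = 131/6, q_I = (228 − 305/2)/3 = 151/6.
Total output Q = 23/6 + 131/6 + 151/6 = 305/6.

50.83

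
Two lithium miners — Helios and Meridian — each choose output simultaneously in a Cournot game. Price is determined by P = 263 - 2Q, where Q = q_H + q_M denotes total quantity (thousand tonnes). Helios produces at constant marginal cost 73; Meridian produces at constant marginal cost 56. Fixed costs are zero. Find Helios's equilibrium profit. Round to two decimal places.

1662.72

Helios's profit: π_H = (263 - 2Q)q_H - (73q_H). Setting ∂π_H/∂q_H = 0: 190 - 4q_H - 2(q_M) = 0.
Meridian's profit: π_M = (263 - 2Q)q_M - (56q_M). Setting ∂π_M/∂q_M = 0: 207 - 4q_M - 2(q_H) = 0.
So q_H = (190 - 2q_M)/4 and q_M = (207 - 2q_H)/4.
Substituting one into the other gives q_H = 173/6 and q_M = 112/3.
Price P = 263 - 2·(397/6) = 392/3.
Helios's profit: (392/3 - 73)·(173/6) = 1662.7222.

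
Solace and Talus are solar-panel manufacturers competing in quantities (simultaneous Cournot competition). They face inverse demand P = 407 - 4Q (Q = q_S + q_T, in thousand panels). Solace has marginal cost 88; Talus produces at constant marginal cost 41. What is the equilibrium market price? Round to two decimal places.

Solace's profit: π_S = (407 - 4Q)q_S - (88q_S). Setting ∂π_S/∂q_S = 0: 319 - 8q_S - 4(q_T) = 0.
Talus's profit: π_T = (407 - 4Q)q_T - (41q_T). Setting ∂π_T/∂q_T = 0: 366 - 8q_T - 4(q_S) = 0.
Best responses: q_S = (319 - 4q_T)/8, q_T = (366 - 4q_S)/8.
Substituting one into the other gives q_S = 68/3 and q_T = 413/12.
Total output Q = 685/12, so price P = 407 - 4·(685/12) = 536/3.

178.67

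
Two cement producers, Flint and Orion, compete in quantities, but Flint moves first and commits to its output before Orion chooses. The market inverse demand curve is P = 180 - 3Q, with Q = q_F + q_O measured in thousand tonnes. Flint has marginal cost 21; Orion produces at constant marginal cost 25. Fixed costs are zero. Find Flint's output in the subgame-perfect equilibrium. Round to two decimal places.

27.17

Solve by backward induction. Given q_F, the follower Orion maximises π_O = (180 - 3q_F - 3q_O)q_O - 25q_O.
Follower FOC: 155 - 3q_F - 6q_O = 0, so q_O(q_F) = (155 - 3q_F)/6.
The leader anticipates this reaction. Substituting into P = 180 - 3Q gives P = 205/2 - (3/2)q_F, so π_F = (205/2 - (3/2)q_F)q_F - 21q_F.
Leader FOC: 163/2 - 3q_F = 0, so q_F = 163/6.
Then q_O = (155 - 3·(163/6))/6 = 49/4.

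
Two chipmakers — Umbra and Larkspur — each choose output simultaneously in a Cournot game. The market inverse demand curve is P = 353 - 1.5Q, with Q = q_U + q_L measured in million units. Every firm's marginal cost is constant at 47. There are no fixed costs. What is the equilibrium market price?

A representative firm's profit is π_i = q_i(353 - 1.5Q) - 47q_i.
Setting ∂π_i/∂q_i = 0 with rivals' quantities fixed: 306 - 3q_i - (3/2)q_j = 0.
By symmetry each firm produces the same amount; substituting q_j = q_i yields q_i = 306/(9/2) = 68.
Total output Q = 136, so price P = 353 - (3/2)·136 = 149.

149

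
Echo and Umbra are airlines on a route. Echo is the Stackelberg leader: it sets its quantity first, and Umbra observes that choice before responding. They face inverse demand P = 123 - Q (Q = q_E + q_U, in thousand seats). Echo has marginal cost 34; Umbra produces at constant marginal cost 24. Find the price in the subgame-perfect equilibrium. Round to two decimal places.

53.75

The follower Umbra best-responds to any q_E: π_U = (123 - Q)q_U - 24q_U.
Follower FOC: 99 - q_E - 2q_U = 0, so q_U(q_E) = (99 - q_E)/2.
The leader anticipates this reaction. Substituting into P = 123 - Q gives P = 147/2 - (1/2)q_E, so π_E = (147/2 - (1/2)q_E)q_E - 34q_E.
Maximising: ∂π_E/∂q_E = 79/2 - q_E = 0, giving q_E = 79/2.
Then q_U = (99 - 79/2)/2 = 119/4.
Total output Q = 277/4, so price P = 123 - 277/4 = 215/4.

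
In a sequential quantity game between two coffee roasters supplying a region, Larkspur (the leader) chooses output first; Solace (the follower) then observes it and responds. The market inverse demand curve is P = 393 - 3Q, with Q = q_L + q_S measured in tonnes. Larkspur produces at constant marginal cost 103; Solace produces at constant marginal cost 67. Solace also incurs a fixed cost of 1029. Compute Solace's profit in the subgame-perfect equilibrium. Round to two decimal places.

2271.08

Solve by backward induction. Given q_L, the follower Solace maximises π_S = (393 - 3q_L - 3q_S)q_S - 67q_S.
Follower FOC: 326 - 3q_L - 6q_S = 0, so q_S(q_L) = (326 - 3q_L)/6.
Larkspur substitutes q_S(q_L) into its own profit: π_L = q_L(393 - 3q_L - (326 - 3q_L)/2) - 103q_L = (230 - (3/2)q_L)q_L - 103q_L.
Leader FOC: 127 - 3q_L = 0, so q_L = 127/3.
Then q_S = (326 - 3·(127/3))/6 = 199/6.
Price P = 393 - 3·(151/2) = 333/2.
Solace's profit: (333/2 - 67)·(199/6) - 1029 = 2271.0833.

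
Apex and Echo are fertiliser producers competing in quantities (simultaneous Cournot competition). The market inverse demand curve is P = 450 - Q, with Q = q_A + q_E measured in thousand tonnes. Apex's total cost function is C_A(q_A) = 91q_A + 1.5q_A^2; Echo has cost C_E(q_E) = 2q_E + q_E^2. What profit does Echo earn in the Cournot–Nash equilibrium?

Apex's profit: π_A = (450 - Q)q_A - (91q_A + (3/2)q_A²). Setting ∂π_A/∂q_A = 0: 359 - 5q_A - (q_E) = 0.
Echo's profit: π_E = (450 - Q)q_E - (2q_E + q_E²). Setting ∂π_E/∂q_E = 0: 448 - 4q_E - (q_A) = 0.
So q_A = (359 - q_E)/5 and q_E = (448 - q_A)/4.
Substituting one into the other gives q_A = 52 and q_E = 99.
Price P = 450 - 151 = 299.
Echo's profit: 299·99 - 2·99 - 99² = 19602.

19602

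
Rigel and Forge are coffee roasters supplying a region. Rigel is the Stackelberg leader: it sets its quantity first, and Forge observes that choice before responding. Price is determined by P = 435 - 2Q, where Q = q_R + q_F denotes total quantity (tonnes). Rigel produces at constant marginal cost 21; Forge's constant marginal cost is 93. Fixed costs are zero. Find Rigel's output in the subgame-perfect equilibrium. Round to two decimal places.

121.50

The follower Forge best-responds to any q_R: π_F = (435 - 2Q)q_F - 93q_F.
Setting the follower's marginal profit to zero, 342 - 2q_R - 4q_F = 0, i.e. q_F = (342 - 2q_R)/4.
Rigel substitutes q_F(q_R) into its own profit: π_R = q_R(435 - 2q_R - (342 - 2q_R)/2) - 21q_R = (264 - q_R)q_R - 21q_R.
Leader FOC: 243 - 2q_R = 0, so q_R = 243/2.
Then q_F = (342 - 2·(243/2))/4 = 99/4.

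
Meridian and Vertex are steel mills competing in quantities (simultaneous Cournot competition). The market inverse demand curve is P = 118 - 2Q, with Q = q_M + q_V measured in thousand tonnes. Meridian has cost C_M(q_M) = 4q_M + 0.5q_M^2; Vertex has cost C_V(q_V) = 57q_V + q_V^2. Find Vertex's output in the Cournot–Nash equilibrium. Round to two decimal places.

2.96

Meridian's profit: π_M = (118 - 2Q)q_M - (4q_M + (1/2)q_M²). Setting ∂π_M/∂q_M = 0: 114 - 5q_M - 2(q_V) = 0.
Vertex's first-order condition: 61 - 6q_V - 2(q_M) = 0.
So q_M = (114 - 2q_V)/5 and q_V = (61 - 2q_M)/6.
Solving the pair: q_M = 281/13, q_V = 77/26.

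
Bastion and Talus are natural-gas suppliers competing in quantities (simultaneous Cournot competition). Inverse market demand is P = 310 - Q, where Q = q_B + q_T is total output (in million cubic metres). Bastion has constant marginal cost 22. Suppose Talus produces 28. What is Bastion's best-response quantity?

With the rival's output fixed at 28, Bastion's profit is π_B = (310 - 28 - q_B)q_B - (22q_B) = (282 - q_B)q_B - (22q_B).
∂π_B/∂q_B = 260 - 2q_B = 0, so q_B = 130.

130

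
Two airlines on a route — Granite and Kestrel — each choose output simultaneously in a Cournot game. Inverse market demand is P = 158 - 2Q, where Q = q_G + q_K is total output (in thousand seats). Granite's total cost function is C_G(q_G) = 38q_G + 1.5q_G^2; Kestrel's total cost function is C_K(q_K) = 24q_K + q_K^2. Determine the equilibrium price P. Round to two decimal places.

97.47

Granite's profit: π_G = (158 - 2Q)q_G - (38q_G + (3/2)q_G²). Setting ∂π_G/∂q_G = 0: 120 - 7q_G - 2(q_K) = 0.
Kestrel's profit: π_K = (158 - 2Q)q_K - (24q_K + q_K²). Setting ∂π_K/∂q_K = 0: 134 - 6q_K - 2(q_G) = 0.
Best responses: q_G = (120 - 2q_K)/7, q_K = (134 - 2q_G)/6.
Substituting one into the other gives q_G = 226/19 and q_K = 349/19.
Total output Q = 575/19, so price P = 158 - 2·(575/19) = 1852/19.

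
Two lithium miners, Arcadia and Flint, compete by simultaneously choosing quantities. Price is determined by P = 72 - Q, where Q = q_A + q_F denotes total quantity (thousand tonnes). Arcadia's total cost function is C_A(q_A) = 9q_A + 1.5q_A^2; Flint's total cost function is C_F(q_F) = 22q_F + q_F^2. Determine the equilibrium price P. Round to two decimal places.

Arcadia's profit: π_A = (72 - Q)q_A - (9q_A + (3/2)q_A²). Setting ∂π_A/∂q_A = 0: 63 - 5q_A - (q_F) = 0.
Flint's profit: π_F = (72 - Q)q_F - (22q_F + q_F²). Setting ∂π_F/∂q_F = 0: 50 - 4q_F - (q_A) = 0.
Best responses: q_A = (63 - q_F)/5, q_F = (50 - q_A)/4.
Substituting one into the other gives q_A = 202/19 and q_F = 187/19.
Total output Q = 389/19, so price P = 72 - 389/19 = 979/19.

51.53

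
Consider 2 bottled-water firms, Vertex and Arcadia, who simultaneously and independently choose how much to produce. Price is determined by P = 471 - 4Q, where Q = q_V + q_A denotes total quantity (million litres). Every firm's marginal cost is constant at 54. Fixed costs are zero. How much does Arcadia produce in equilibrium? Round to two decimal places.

34.75

Each firm earns π_i = (471 - 4Q)q_i - 54q_i.
First-order condition (treating rivals' output as given): 417 - 8q_i - 4q_j = 0.
By symmetry each firm produces the same amount; substituting q_j = q_i yields q_i = 417/12 = 139/4.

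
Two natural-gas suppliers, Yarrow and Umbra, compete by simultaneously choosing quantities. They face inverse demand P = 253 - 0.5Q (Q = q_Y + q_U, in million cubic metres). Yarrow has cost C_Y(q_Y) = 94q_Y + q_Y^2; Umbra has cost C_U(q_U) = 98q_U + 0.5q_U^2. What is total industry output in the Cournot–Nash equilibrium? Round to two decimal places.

Yarrow's profit: π_Y = (253 - 0.5Q)q_Y - (94q_Y + q_Y²). Setting ∂π_Y/∂q_Y = 0: 159 - 3q_Y - (1/2)(q_U) = 0.
Umbra's profit: π_U = (253 - 0.5Q)q_U - (98q_U + (1/2)q_U²). Setting ∂π_U/∂q_U = 0: 155 - 2q_U - (1/2)(q_Y) = 0.
So q_Y = (159 - (1/2)q_U)/3 and q_U = (155 - (1/2)q_Y)/2.
Solving the pair: q_Y = 962/23, q_U = 1542/23.
Total output Q = 962/23 + 1542/23 = 108.8696.

108.87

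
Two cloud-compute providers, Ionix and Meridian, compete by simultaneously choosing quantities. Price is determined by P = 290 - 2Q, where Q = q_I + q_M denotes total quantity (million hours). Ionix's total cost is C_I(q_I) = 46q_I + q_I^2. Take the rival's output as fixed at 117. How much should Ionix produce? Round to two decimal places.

With the rival's output fixed at 117, Ionix's profit is π_I = (290 - 2·117 - 2q_I)q_I - (46q_I + q_I²) = (56 - 2q_I)q_I - (46q_I + q_I²).
∂π_I/∂q_I = 10 - 6q_I = 0, so q_I = 5/3.

1.67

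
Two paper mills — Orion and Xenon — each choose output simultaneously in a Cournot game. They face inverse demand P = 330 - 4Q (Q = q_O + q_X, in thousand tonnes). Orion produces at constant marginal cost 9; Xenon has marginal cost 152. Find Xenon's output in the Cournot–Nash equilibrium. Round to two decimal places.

2.92

Orion's profit: π_O = (330 - 4Q)q_O - (9q_O). Setting ∂π_O/∂q_O = 0: 321 - 8q_O - 4(q_X) = 0.
Xenon's profit: π_X = (330 - 4Q)q_X - (152q_X). Setting ∂π_X/∂q_X = 0: 178 - 8q_X - 4(q_O) = 0.
Rearranging gives the reaction functions q_O = (321 - 4q_X)/8 and q_X = (178 - 4q_O)/8.
Solving the pair: q_O = 116/3, q_X = 35/12.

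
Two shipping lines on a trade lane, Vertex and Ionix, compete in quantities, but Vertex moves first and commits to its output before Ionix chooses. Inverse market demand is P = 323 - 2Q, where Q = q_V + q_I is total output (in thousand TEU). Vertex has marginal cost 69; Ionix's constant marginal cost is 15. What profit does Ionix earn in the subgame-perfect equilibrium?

The follower Ionix best-responds to any q_V: π_I = (323 - 2Q)q_I - 15q_I.
Follower FOC: 308 - 2q_V - 4q_I = 0, so q_I(q_V) = (308 - 2q_V)/4.
Vertex substitutes q_I(q_V) into its own profit: π_V = q_V(323 - 2q_V - (308 - 2q_V)/2) - 69q_V = (169 - q_V)q_V - 69q_V.
Leader FOC: 100 - 2q_V = 0, so q_V = 50.
Then q_I = (308 - 2·50)/4 = 52.
Price P = 323 - 2·102 = 119.
Ionix's profit: (119 - 15)·52 = 5408.

5408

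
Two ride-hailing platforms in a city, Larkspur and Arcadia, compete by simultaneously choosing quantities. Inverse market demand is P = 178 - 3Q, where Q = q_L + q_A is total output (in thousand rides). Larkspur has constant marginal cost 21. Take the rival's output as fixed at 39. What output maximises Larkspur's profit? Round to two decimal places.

6.67

With the rival's output fixed at 39, Larkspur's profit is π_L = (178 - 3·39 - 3q_L)q_L - (21q_L) = (61 - 3q_L)q_L - (21q_L).
∂π_L/∂q_L = 40 - 6q_L = 0, so q_L = 20/3.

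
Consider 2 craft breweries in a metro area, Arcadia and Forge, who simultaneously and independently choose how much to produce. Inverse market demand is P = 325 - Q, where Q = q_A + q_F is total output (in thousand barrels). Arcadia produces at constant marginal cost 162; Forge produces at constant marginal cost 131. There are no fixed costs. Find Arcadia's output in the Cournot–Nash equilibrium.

44

Arcadia's profit: π_A = (325 - Q)q_A - (162q_A). Setting ∂π_A/∂q_A = 0: 163 - 2q_A - (q_F) = 0.
Forge's profit: π_F = (325 - Q)q_F - (131q_F). Setting ∂π_F/∂q_F = 0: 194 - 2q_F - (q_A) = 0.
So q_A = (163 - q_F)/2 and q_F = (194 - q_A)/2.
Solving the pair: q_A = 44, q_F = 75.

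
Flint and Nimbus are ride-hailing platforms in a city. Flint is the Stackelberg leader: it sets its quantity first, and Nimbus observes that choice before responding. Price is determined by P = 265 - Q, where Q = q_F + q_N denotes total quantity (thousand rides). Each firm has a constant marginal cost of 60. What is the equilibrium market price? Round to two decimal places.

The follower Nimbus best-responds to any q_F: π_N = (265 - Q)q_N - 60q_N.
Follower FOC: 205 - q_F - 2q_N = 0, so q_N(q_F) = (205 - q_F)/2.
Flint substitutes q_N(q_F) into its own profit: π_F = q_F(265 - q_F - (205 - q_F)/2) - 60q_F = (325/2 - (1/2)q_F)q_F - 60q_F.
The leader's first-order condition 205/2 - q_F = 0 yields q_F = 205/2.
Then q_N = (205 - 205/2)/2 = 205/4.
Total output Q = 615/4, so price P = 265 - 615/4 = 445/4.

111.25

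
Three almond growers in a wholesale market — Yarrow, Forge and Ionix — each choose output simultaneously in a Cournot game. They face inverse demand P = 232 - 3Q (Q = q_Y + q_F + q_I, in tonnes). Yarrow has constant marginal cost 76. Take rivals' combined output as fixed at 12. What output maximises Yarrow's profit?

20

With rivals' combined output fixed at 12, Yarrow's profit is π_Y = (232 - 3·12 - 3q_Y)q_Y - (76q_Y) = (196 - 3q_Y)q_Y - (76q_Y).
∂π_Y/∂q_Y = 120 - 6q_Y = 0, so q_Y = 20.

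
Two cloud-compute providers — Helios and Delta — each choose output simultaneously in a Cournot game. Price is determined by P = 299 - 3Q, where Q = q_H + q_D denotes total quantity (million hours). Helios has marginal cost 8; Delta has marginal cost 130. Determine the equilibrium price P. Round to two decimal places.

145.67

Helios's profit: π_H = (299 - 3Q)q_H - (8q_H). Setting ∂π_H/∂q_H = 0: 291 - 6q_H - 3(q_D) = 0.
Delta's first-order condition: 169 - 6q_D - 3(q_H) = 0.
Best responses: q_H = (291 - 3q_D)/6, q_D = (169 - 3q_H)/6.
Solving the pair: q_H = 413/9, q_D = 47/9.
Total output Q = 460/9, so price P = 299 - 3·(460/9) = 437/3.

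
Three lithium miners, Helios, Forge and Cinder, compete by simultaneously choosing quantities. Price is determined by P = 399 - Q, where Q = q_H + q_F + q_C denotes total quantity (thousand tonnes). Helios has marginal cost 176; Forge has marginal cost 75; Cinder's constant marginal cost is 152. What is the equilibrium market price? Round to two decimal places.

200.50

Helios's profit: π_H = (399 - Q)q_H - (176q_H). Setting ∂π_H/∂q_H = 0: 223 - 2q_H - (q_F + q_C) = 0.
Forge's profit: π_F = (399 - Q)q_F - (75q_F). Setting ∂π_F/∂q_F = 0: 324 - 2q_F - (q_H + q_C) = 0.
Cinder's profit: π_C = (399 - Q)q_C - (152q_C). Setting ∂π_C/∂q_C = 0: 247 - 2q_C - (q_H + q_F) = 0.
Summing all 3 equations gives 794 − 4Q = 0, hence Q = 397/2.
Back-substituting: q_H = (223 − 397/2) = 49/2, q_F = (324 − 397/2) = 251/2, q_C = (247 − 397/2) = 97/2.
Total output Q = 397/2, so price P = 399 - 397/2 = 401/2.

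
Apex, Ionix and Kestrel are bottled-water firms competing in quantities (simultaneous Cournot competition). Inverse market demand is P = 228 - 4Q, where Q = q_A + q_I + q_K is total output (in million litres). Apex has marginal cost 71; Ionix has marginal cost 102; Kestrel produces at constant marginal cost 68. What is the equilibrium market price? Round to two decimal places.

117.25

Apex's profit: π_A = (228 - 4Q)q_A - (71q_A). Setting ∂π_A/∂q_A = 0: 157 - 8q_A - 4(q_I + q_K) = 0.
Ionix's first-order condition: 126 - 8q_I - 4(q_A + q_K) = 0.
Kestrel's profit: π_K = (228 - 4Q)q_K - (68q_K). Setting ∂π_K/∂q_K = 0: 160 - 8q_K - 4(q_A + q_I) = 0.
Adding the 3 first-order conditions: 443 − 16Q = 0, so Q = 443/16.
Back-substituting: q_A = (157 − 443/4)/4 = 185/16, q_I = (126 − 443/4)/4 = 61/16, q_K = (160 − 443/4)/4 = 197/16.
Total output Q = 443/16, so price P = 228 - 4·(443/16) = 469/4.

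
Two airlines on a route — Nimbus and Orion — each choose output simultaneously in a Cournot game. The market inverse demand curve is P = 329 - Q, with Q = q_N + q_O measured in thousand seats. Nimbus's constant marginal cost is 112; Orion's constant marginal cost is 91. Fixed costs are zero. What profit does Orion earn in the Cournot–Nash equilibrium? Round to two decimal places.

Nimbus's profit: π_N = (329 - Q)q_N - (112q_N). Setting ∂π_N/∂q_N = 0: 217 - 2q_N - (q_O) = 0.
Orion's first-order condition: 238 - 2q_O - (q_N) = 0.
Best responses: q_N = (217 - q_O)/2, q_O = (238 - q_N)/2.
Substituting one into the other gives q_N = 196/3 and q_O = 259/3.
Price P = 329 - 455/3 = 532/3.
Orion's profit: (532/3 - 91)·(259/3) = 7453.4444.

7453.44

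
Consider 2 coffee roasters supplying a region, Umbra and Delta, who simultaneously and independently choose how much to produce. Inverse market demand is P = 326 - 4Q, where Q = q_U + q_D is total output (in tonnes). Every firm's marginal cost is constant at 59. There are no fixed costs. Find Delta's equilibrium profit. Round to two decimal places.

1980.25

A representative firm's profit is π_i = q_i(326 - 4Q) - 59q_i.
First-order condition (treating rivals' output as given): 267 - 8q_i - 4q_j = 0.
By symmetry each firm produces the same amount; substituting q_j = q_i yields q_i = 267/12 = 89/4.
Price P = 326 - 4·(89/2) = 148.
Delta's profit: (148 - 59)·(89/4) = 1980.2500.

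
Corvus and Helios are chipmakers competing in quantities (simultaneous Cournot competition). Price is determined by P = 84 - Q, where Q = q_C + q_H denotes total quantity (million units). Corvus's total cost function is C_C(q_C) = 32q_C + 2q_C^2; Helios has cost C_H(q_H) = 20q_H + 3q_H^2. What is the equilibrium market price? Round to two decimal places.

Corvus's profit: π_C = (84 - Q)q_C - (32q_C + 2q_C²). Setting ∂π_C/∂q_C = 0: 52 - 6q_C - (q_H) = 0.
Helios's first-order condition: 64 - 8q_H - (q_C) = 0.
Rearranging gives the reaction functions q_C = (52 - q_H)/6 and q_H = (64 - q_C)/8.
Solving the pair: q_C = 352/47, q_H = 332/47.
Total output Q = 684/47, so price P = 84 - 684/47 = 69.4468.

69.45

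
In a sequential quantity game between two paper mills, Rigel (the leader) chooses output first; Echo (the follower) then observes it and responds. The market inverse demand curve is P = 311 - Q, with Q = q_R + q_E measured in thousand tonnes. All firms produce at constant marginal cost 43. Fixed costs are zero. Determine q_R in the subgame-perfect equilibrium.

134

Solve by backward induction. Given q_R, the follower Echo maximises π_E = (311 - q_R - q_E)q_E - 43q_E.
Follower FOC: 268 - q_R - 2q_E = 0, so q_E(q_R) = (268 - q_R)/2.
The leader anticipates this reaction. Substituting into P = 311 - Q gives P = 177 - (1/2)q_R, so π_R = (177 - (1/2)q_R)q_R - 43q_R.
Leader FOC: 134 - q_R = 0, so q_R = 134.
Then q_E = (268 - 134)/2 = 67.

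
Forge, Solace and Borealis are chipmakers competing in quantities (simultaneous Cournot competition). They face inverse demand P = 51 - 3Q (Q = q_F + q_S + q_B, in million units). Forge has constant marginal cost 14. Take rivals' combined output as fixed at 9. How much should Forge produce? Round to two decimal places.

1.67

With rivals' combined output fixed at 9, Forge's profit is π_F = (51 - 3·9 - 3q_F)q_F - (14q_F) = (24 - 3q_F)q_F - (14q_F).
∂π_F/∂q_F = 10 - 6q_F = 0, so q_F = 5/3.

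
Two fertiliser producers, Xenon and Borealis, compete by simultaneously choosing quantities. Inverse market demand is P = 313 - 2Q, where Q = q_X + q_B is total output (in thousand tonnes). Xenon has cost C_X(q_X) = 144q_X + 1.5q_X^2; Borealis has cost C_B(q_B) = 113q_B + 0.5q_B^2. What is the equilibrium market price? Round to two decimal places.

215.77

Xenon's profit: π_X = (313 - 2Q)q_X - (144q_X + (3/2)q_X²). Setting ∂π_X/∂q_X = 0: 169 - 7q_X - 2(q_B) = 0.
Borealis's first-order condition: 200 - 5q_B - 2(q_X) = 0.
Best responses: q_X = (169 - 2q_B)/7, q_B = (200 - 2q_X)/5.
Substituting one into the other gives q_X = 445/31 and q_B = 1062/31.
Total output Q = 1507/31, so price P = 313 - 2·(1507/31) = 215.7742.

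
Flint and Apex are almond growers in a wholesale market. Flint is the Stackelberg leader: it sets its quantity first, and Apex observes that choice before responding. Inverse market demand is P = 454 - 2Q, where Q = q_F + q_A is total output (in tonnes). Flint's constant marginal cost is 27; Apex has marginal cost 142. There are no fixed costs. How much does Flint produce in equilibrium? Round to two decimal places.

135.50

Solve by backward induction. Given q_F, the follower Apex maximises π_A = (454 - 2q_F - 2q_A)q_A - 142q_A.
∂π_A/∂q_A = 312 - 2q_F - 4q_A = 0 gives the reaction function q_A = (312 - 2q_F)/4.
Flint substitutes q_A(q_F) into its own profit: π_F = q_F(454 - 2q_F - (312 - 2q_F)/2) - 27q_F = (298 - q_F)q_F - 27q_F.
Leader FOC: 271 - 2q_F = 0, so q_F = 271/2.
Then q_A = (312 - 2·(271/2))/4 = 41/4.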